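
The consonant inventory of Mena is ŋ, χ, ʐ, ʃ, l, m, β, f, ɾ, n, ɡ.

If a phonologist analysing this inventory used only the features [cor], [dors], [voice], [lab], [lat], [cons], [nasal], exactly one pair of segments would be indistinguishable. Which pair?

On the given features, /ʐ/ and /ɾ/ have an identical profile: [+coronal], [−dorsal], [+voice], [−labial], [−lateral], [+consonantal], [−nasal]. No other two segments in the inventory coincide on all 7 features. (They do differ in [sonorant], [strident] and [anterior], which are not among the given features.)

ʐ, ɾ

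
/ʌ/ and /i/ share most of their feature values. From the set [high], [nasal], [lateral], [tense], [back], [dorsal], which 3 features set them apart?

/ʌ/ (mid back unrounded lax vowel) and /i/ (high front unrounded tense vowel) agree on [−nasal], [−lateral], [+dorsal]. They differ on [high] (/ʌ/ [−], /i/ [+]), [back] (/ʌ/ [+], /i/ [−]), [tense] (/ʌ/ [−], /i/ [+]).

[high], [back], [tense]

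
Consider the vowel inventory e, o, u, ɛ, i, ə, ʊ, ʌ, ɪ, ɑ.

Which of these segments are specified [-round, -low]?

e, ɛ, i, ə, ʌ, ɪ

Checking each segment against [-round], [-low]: /e/ (mid front unrounded tense vowel), /ɛ/ (mid front unrounded lax vowel), /i/ (high front unrounded tense vowel), /ə/ (mid central vowel (schwa)), /ʌ/ (mid back unrounded lax vowel), /ɪ/ (high front unrounded lax vowel) satisfy every feature; every other segment in the inventory fails at least one.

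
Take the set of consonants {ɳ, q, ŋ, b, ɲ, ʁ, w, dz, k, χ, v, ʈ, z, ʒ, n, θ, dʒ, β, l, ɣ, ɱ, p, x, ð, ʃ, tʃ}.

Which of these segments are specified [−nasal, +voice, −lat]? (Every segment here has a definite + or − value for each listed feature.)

First, the [−nasal] segments are /q, b, ʁ, w, dz, k, χ, v, ʈ, z, ʒ, θ, dʒ, β, l, ɣ, p, x, ð, ʃ, tʃ/.
Intersecting with [+voice] gives /b, ʁ, w, dz, v, z, ʒ, dʒ, β, l, ɣ, ð/.
Among these, [−lateral] leaves /b, ʁ, w, dz, v, z, ʒ, dʒ, β, ɣ, ð/.

b, ʁ, w, dz, v, z, ʒ, dʒ, β, ɣ, ð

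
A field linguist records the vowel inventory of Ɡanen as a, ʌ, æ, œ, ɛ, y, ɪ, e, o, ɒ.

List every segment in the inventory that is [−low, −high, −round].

Checking each segment against [−low], [−high], [−round]: /ʌ/ (mid back unrounded lax vowel), /ɛ/ (mid front unrounded lax vowel), /e/ (mid front unrounded tense vowel) satisfy every feature; every other segment in the inventory fails at least one.

ʌ, ɛ, e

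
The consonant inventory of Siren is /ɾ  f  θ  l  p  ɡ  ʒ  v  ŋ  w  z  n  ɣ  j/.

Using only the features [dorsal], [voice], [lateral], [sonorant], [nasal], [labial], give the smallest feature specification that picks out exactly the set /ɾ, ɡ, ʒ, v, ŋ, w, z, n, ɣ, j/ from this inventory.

Every target segment is [+voice], [-lateral]; each remaining inventory member fails at least one of these. Each conjunct is needed — [-lateral] alone would also admit /f, θ, p/; [+voice] alone would also admit /l/ — and no other single listed feature has exactly this extension, so two is the minimum.

[+voice, -lateral]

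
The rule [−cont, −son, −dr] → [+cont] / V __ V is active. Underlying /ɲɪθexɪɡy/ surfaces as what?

[ɲɪθexɪɣy]

/ɡ/ satisfies [−cont, −son, −dr] and sits in V __ V. The [+continuant] counterpart of the voiced velar stop is /ɣ/. Other segments in /ɲɪθexɪɡy/ either fail the structural description or are not in the environment, so the surface form is [ɲɪθexɪɣy].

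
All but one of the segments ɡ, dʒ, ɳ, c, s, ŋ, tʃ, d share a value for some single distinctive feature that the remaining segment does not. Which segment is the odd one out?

/ɳ, ŋ, c, d, tʃ, ɡ, dʒ/ are all [-continuant], but /s/ (voiceless alveolar fricative) is [+continuant]. No other single segment can be removed to leave a set sharing one feature value that the removed segment lacks, so /s/ is the odd one out.

s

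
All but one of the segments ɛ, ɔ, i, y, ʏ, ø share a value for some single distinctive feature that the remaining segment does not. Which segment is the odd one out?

ɔ

[back] groups all but one: /i, ɛ, ø, ʏ, y/ share [−back] while /ɔ/ (mid back rounded lax vowel) alone is [+back]. Removing any other segment would not leave a single-feature class that excludes it.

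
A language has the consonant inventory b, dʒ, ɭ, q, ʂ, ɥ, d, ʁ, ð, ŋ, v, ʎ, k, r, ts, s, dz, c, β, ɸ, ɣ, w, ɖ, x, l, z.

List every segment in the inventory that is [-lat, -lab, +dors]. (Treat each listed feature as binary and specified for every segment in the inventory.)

q, ʁ, ŋ, k, c, ɣ, x

The [-lateral] segments are /b, dʒ, q, ʂ, ɥ, d, ʁ, ð, ŋ, v, k, r, ts, s, dz, c, β, ɸ, ɣ, w, ɖ, x, z/.
Among these, [-labial] gives /dʒ, q, ʂ, d, ʁ, ð, ŋ, k, r, ts, s, dz, c, ɣ, ɖ, x, z/.
Intersecting with [+dorsal] leaves /q, ʁ, ŋ, k, c, ɣ, x/.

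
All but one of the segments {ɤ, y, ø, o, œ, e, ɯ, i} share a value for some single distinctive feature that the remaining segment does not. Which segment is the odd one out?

œ

[tense] groups all but one: /i, o, ɯ, y, ɤ, e, ø/ share [+tense] while /œ/ (mid front rounded lax vowel) alone is [-tense]. Removing any other segment would not leave a single-feature class that excludes it.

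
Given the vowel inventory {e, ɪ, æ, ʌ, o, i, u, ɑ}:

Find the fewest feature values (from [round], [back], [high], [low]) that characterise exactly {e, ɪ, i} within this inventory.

[-low, -back]

Every target segment is [-low], [-back]; each remaining inventory member fails at least one of these. Each conjunct is needed — [-back] alone would also admit /æ/; [-low] alone would also admit /ʌ, o, u/ — and no other single listed feature has exactly this extension, so two is the minimum.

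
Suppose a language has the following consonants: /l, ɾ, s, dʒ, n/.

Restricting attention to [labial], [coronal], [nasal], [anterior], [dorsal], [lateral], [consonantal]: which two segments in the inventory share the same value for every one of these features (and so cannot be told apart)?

On the given features, /ɾ/ and /s/ have an identical profile: [−labial], [+coronal], [−nasal], [+anterior], [−dorsal], [−lateral], [+consonantal]. No other two segments in the inventory coincide on all 7 features. (They do differ in [sonorant], [voice] and [strident], which are not among the given features.)

ɾ, s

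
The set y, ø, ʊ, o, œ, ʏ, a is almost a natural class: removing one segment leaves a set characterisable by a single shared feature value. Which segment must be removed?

a

[round] (equivalently [low]) groups all but one: /y, ʊ, ø, ʏ, œ, o/ share [+round] while /a/ (low unrounded vowel) alone is [−round]. Removing any other segment would not leave a single-feature class that excludes it.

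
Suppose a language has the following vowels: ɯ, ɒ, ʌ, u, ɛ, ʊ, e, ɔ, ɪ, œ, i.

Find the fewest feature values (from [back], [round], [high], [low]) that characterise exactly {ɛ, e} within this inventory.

The class [−high], [−back], [−round] has exactly /ɛ, e/ as its extension in this inventory. No smaller conjunction from the listed features achieves this: [−back, −round] alone would also admit /ɪ, i/; [−high, −round] alone would also admit /ʌ/; [−high, −back] alone would also admit /œ/; and checking the remaining two-feature bundles turns up none with this extension.

[−high, −back, −round]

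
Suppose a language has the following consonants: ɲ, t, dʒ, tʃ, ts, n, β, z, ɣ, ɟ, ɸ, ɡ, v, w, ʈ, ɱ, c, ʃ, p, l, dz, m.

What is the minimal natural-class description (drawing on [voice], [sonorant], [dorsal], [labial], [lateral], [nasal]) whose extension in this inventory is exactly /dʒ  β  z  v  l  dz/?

The class [+voice], [−nasal], [−dorsal] has exactly /dʒ, β, z, v, l, dz/ as its extension in this inventory. No smaller conjunction from the listed features achieves this: [−nasal, −dorsal] alone would also admit /t, tʃ, ts, ɸ, …/; [+voice, −dorsal] alone would also admit /n, ɱ, m/; [+voice, −nasal] alone would also admit /ɣ, ɟ, ɡ, w/; and checking the remaining two-feature bundles turns up none with this extension.

[+voice, −nasal, −dorsal]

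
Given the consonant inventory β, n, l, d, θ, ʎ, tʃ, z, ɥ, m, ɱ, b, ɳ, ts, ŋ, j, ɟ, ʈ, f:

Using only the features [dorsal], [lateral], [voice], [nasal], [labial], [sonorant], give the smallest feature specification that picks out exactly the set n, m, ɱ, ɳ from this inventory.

The class [+nasal], [-dorsal] has exactly /n, m, ɱ, ɳ/ as its extension in this inventory. No smaller conjunction from the listed features achieves this: [-dorsal] alone would also admit /β, l, d, θ, …/; [+nasal] alone would also admit /ŋ/; and checking the remaining single features turns up none with this extension.

[+nasal, -dorsal]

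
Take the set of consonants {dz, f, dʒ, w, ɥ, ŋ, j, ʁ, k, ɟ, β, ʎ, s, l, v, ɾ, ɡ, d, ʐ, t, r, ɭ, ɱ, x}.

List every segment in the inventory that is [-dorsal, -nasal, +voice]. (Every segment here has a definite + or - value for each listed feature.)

dz, dʒ, β, l, v, ɾ, d, ʐ, r, ɭ

The [-dorsal] segments are /dz, f, dʒ, β, s, l, v, ɾ, d, ʐ, t, r, ɭ, ɱ/.
Within that set, [-nasal] gives /dz, f, dʒ, β, s, l, v, ɾ, d, ʐ, t, r, ɭ/.
Among these, [+voice] leaves /dz, dʒ, β, l, v, ɾ, d, ʐ, r, ɭ/.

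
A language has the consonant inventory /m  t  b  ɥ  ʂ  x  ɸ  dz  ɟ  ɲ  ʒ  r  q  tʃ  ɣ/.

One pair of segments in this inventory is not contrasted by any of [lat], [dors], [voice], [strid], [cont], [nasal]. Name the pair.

On the given features, /ɥ/ and /ɣ/ have an identical profile: [-lateral], [+dorsal], [+voice], [-strident], [+continuant], [-nasal]. No other two segments in the inventory coincide on all 6 features. (They do differ in [sonorant], [labial], [round] and [back], which are not among the given features.)

ɥ, ɣ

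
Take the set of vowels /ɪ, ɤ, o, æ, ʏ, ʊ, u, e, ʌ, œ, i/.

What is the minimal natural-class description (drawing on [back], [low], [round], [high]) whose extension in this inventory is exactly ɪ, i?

The class [+high], [−round] has exactly /ɪ, i/ as its extension in this inventory. No smaller conjunction from the listed features achieves this: [−round] alone would also admit /ɤ, æ, e, ʌ/; [+high] alone would also admit /ʏ, ʊ, u/; and checking the remaining single features turns up none with this extension.

[+high, −round]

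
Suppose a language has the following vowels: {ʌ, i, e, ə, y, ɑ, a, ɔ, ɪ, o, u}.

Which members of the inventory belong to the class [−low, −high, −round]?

First, the [−low] segments are /ʌ, i, e, ə, y, ɔ, ɪ, o, u/.
Then [−high] gives /ʌ, e, ə, ɔ, o/.
Of those, [−round] leaves /ʌ, e, ə/.

ʌ, e, ə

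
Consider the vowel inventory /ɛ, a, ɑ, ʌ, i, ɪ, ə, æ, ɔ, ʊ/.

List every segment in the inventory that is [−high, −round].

Eliminate segments failing any feature: /i, ɪ, ʊ/ are [+high]; /ɔ/ is [+round]. The remaining /ɛ, a, ɑ, ʌ, ə, æ/ satisfy [−high], [−round].

ɛ, a, ɑ, ʌ, ə, æ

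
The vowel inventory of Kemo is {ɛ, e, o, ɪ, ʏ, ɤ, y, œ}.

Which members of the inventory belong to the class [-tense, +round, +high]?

ʏ

Eliminate segments failing any feature: /ɛ, ɪ/ are [-round]; /e, o, ɤ, y/ are [+tense]; /œ/ is [-high]. The remaining /ʏ/ satisfy [-tense], [+round], [+high].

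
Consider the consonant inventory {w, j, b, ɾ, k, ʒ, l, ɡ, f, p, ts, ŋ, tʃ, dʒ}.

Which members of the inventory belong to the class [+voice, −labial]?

j, ɾ, ʒ, l, ɡ, ŋ, dʒ

Eliminate segments failing any feature: /w, b/ are [+labial]; /k, f, p, ts, tʃ/ are [−voice]. The remaining /j, ɾ, ʒ, l, ɡ, ŋ, dʒ/ satisfy [+voice], [−labial].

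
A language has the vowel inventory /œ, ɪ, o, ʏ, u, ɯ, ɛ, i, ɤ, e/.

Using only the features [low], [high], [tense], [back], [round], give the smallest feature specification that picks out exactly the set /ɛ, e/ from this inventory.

/ɛ, e/ are all [−high], [−back], [−round], and no other segment in the inventory matches all three values. Dropping any one of them over-generates: [−back, −round] alone would also admit /ɪ, i/; [−high, −round] alone would also admit /ɤ/; [−high, −back] alone would also admit /œ/. No other combination of two listed features picks out exactly this set either, so fewer than three features will not do.

[−high, −back, −round]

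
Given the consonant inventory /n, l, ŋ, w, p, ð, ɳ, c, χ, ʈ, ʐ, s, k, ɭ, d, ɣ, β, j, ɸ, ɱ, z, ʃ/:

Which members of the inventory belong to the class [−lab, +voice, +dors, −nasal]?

ɣ, j

Eliminate segments failing any feature: /n, l, ð, ɳ, ʐ, ɭ, d, z/ are [−dorsal]; /ŋ/ is [+nasal]; /w, p, β, ɸ, ɱ/ are [+labial]; /c, χ, ʈ, s, k, ʃ/ are [−voice]. The remaining /ɣ, j/ satisfy [−labial], [+voice], [+dorsal], [−nasal].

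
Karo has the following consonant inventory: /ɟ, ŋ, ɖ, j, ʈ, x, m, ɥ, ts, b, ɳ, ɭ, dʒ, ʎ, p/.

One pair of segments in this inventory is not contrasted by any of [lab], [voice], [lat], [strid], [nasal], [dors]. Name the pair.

On the given features, /j/ and /ɟ/ have an identical profile: [-labial], [+voice], [-lateral], [-strident], [-nasal], [+dorsal]. No other two segments in the inventory coincide on all 6 features. (They do differ in [sonorant] and [continuant], which are not among the given features.)

j, ɟ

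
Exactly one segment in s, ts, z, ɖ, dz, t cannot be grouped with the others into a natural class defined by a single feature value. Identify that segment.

The remaining segments after removing /ɖ/ share [+anterior]; /ɖ/ (voiced retroflex stop) is [-anterior]. For every other candidate removal, the leftover set fails to share any single feature value that the removed segment lacks.

ɖ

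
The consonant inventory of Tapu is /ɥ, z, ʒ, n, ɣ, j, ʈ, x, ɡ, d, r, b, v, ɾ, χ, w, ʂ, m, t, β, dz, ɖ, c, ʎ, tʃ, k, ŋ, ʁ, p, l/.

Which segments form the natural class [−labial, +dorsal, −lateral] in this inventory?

ɣ, j, x, ɡ, χ, c, k, ŋ, ʁ

Eliminate segments failing any feature: /ɥ, b, v, w, m, β, p/ are [+labial]; /z, ʒ, n, ʈ, d, r, ɾ, ʂ, t, dz, ɖ, tʃ, l/ are [−dorsal]; /ʎ/ is [+lateral]. The remaining /ɣ, j, x, ɡ, χ, c, k, ŋ, ʁ/ satisfy [−labial], [+dorsal], [−lateral].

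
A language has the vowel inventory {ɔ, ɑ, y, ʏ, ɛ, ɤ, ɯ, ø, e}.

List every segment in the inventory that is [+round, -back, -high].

Among the inventory, the [+round] segments are /ɔ, y, ʏ, ø/.
Among these, [-back] gives /y, ʏ, ø/.
Then [-high] leaves /ø/.

ø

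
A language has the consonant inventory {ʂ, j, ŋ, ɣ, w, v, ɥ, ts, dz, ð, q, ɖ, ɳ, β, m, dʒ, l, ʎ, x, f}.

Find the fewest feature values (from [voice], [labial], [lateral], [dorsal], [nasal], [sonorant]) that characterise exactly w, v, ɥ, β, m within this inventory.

/w, v, ɥ, β, m/ are all [+voice], [+labial], and no other segment in the inventory matches both values. Dropping any one of them over-generates: [+labial] alone would also admit /f/; [+voice] alone would also admit /j, ŋ, ɣ, dz, …/. No other single listed feature picks out exactly this set either, so fewer than two features will not do.

[+voice, +labial]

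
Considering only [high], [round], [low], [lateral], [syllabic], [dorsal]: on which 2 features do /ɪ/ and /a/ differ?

The two segments share [-round], [-lateral], [+syllabic], [+dorsal]. The only features from the list on which they differ: /ɪ/ is [+high] while /a/ is [-high]; /ɪ/ is [-low] while /a/ is [+low].

[high], [low]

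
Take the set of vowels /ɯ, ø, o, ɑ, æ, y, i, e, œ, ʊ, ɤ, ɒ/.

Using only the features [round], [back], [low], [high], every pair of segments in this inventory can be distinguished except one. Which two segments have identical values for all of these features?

ø, œ

On the given features, /ø/ and /œ/ have an identical profile: [+round], [-back], [-low], [-high]. No other two segments in the inventory coincide on all 4 features. (They do differ in [tense], which is not among the given features.)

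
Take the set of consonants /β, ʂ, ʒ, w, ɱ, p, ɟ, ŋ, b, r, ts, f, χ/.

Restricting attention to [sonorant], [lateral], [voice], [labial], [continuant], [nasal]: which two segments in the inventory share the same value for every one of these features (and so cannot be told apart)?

On the given features, /ʂ/ and /χ/ have an identical profile: [−sonorant], [−lateral], [−voice], [−labial], [+continuant], [−nasal]. No other two segments in the inventory coincide on all 6 features. (They do differ in [coronal] and [dorsal], which are not among the given features.)

ʂ, χ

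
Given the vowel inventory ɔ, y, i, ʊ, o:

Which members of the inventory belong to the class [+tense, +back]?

o

Eliminate segments failing any feature: /ɔ, ʊ/ are [−tense]; /y, i/ are [−back]. The remaining /o/ satisfy [+tense], [+back].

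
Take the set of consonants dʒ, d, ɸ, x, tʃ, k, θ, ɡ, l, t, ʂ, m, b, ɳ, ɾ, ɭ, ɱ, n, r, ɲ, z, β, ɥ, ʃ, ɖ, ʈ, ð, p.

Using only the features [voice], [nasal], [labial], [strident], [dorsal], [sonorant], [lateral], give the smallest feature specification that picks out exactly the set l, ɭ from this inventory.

/l, ɭ/ are exactly the [+lateral] segments in the inventory, so a single feature suffices.

[+lateral]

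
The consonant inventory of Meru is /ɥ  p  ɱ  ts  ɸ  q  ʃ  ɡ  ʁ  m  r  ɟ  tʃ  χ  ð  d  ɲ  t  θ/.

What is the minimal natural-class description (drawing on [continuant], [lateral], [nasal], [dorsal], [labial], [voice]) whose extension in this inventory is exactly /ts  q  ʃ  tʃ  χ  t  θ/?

The class [−voice], [−labial] has exactly /ts, q, ʃ, tʃ, χ, t, θ/ as its extension in this inventory. No smaller conjunction from the listed features achieves this: [−labial] alone would also admit /ɡ, ʁ, r, ɟ, …/; [−voice] alone would also admit /p, ɸ/; and checking the remaining single features turns up none with this extension.

[−voice, −labial]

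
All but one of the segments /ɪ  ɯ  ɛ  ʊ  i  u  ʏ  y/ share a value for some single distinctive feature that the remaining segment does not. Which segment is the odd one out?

ɛ

The remaining segments after removing /ɛ/ share [+high]; /ɛ/ (mid front unrounded lax vowel) is [−high]. For every other candidate removal, the leftover set fails to share any single feature value that the removed segment lacks.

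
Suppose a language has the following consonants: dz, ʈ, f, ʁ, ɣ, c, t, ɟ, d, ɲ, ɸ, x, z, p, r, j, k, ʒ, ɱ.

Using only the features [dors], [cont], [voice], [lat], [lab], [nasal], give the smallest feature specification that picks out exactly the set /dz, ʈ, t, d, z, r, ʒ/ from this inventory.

[-lab, -dors]

The class [-labial], [-dorsal] has exactly /dz, ʈ, t, d, z, r, ʒ/ as its extension in this inventory. No smaller conjunction from the listed features achieves this: [-dorsal] alone would also admit /f, ɸ, p, ɱ/; [-labial] alone would also admit /ʁ, ɣ, c, ɟ, …/; and checking the remaining single features turns up none with this extension.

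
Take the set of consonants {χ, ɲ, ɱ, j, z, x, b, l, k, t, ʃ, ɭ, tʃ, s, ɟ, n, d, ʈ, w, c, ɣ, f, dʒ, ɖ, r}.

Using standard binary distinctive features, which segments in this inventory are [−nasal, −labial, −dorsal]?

Eliminate segments failing any feature: /χ, j, x, k, ɟ, c, ɣ/ are [+dorsal]; /ɲ, ɱ, n/ are [+nasal]; /b, w, f/ are [+labial]. The remaining /z, l, t, ʃ, ɭ, tʃ, s, d, ʈ, dʒ, ɖ, r/ satisfy [−nasal], [−labial], [−dorsal].

z, l, t, ʃ, ɭ, tʃ, s, d, ʈ, dʒ, ɖ, r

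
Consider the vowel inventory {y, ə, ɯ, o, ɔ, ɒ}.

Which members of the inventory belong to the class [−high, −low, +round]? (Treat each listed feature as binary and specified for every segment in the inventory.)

Eliminate segments failing any feature: /y, ɯ/ are [+high]; /ə/ is [−round]; /ɒ/ is [+low]. The remaining /o, ɔ/ satisfy [−high], [−low], [+round].

o, ɔ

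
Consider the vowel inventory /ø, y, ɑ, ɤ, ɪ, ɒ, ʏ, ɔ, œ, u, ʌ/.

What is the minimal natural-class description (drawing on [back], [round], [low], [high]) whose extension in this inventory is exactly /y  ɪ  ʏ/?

Every target segment is [+high], [−back]; each remaining inventory member fails at least one of these. Each conjunct is needed — [−back] alone would also admit /ø, œ/; [+high] alone would also admit /u/ — and no other single listed feature has exactly this extension, so two is the minimum.

[+high, −back]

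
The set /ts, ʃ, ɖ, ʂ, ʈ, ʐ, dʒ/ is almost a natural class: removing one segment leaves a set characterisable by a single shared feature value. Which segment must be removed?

ts

[anterior] groups all but one: /ʃ, ʐ, ʈ, dʒ, ʂ, ɖ/ share [-anterior] while /ts/ (voiceless alveolar affricate) alone is [+anterior]. Removing any other segment would not leave a single-feature class that excludes it.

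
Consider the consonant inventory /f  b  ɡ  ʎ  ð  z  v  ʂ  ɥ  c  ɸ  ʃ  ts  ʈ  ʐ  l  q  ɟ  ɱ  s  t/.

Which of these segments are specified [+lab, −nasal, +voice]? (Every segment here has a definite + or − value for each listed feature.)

b, v, ɥ

Eliminate segments failing any feature: /f, ɸ/ are [−voice]; /ɡ, ʎ, ð, z, ʂ, c, ʃ, ts, ʈ, ʐ, l, q, ɟ, s, t/ are [−labial]; /ɱ/ is [+nasal]. The remaining /b, v, ɥ/ satisfy [+labial], [−nasal], [+voice].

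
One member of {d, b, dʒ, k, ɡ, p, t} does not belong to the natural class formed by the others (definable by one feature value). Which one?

dʒ

[delayed release] (equivalently [strident]) groups all but one: /d, p, k, b, t, ɡ/ share [-delayed release] while /dʒ/ (voiced postalveolar affricate) alone is [+delayed release]. Removing any other segment would not leave a single-feature class that excludes it.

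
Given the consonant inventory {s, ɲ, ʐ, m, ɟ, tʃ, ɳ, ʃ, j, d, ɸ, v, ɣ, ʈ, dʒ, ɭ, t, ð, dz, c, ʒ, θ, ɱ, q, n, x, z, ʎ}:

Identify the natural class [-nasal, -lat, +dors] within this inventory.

ɟ, j, ɣ, c, q, x

Eliminate segments failing any feature: /s, ʐ, tʃ, ʃ, d, ɸ, v, ʈ, dʒ, t, ð, dz, ʒ, θ, z/ are [-dorsal]; /ɲ, m, ɳ, ɱ, n/ are [+nasal]; /ɭ, ʎ/ are [+lateral]. The remaining /ɟ, j, ɣ, c, q, x/ satisfy [-nasal], [-lateral], [+dorsal].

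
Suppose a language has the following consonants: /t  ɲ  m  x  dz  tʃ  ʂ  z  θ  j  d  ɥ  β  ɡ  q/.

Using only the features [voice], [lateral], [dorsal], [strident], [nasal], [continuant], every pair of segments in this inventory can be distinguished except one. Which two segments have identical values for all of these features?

Both /j/ and /ɥ/ are [+voice], [−lateral], [+dorsal], [−strident], [−nasal], [+continuant]. Since the list omits [labial] and [round] — which do distinguish the palatal glide from the labial-palatal glide — this pair collapses; all other pairs remain distinct.

j, ɥ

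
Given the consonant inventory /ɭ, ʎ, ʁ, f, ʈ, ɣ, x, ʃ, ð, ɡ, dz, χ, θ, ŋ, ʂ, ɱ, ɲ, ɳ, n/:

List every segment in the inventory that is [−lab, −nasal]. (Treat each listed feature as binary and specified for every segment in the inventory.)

Among the inventory, the [−labial] segments are /ɭ, ʎ, ʁ, ʈ, ɣ, x, ʃ, ð, ɡ, dz, χ, θ, ŋ, ʂ, ɲ, ɳ, n/.
Among these, [−nasal] leaves /ɭ, ʎ, ʁ, ʈ, ɣ, x, ʃ, ð, ɡ, dz, χ, θ, ʂ/.

ɭ, ʎ, ʁ, ʈ, ɣ, x, ʃ, ð, ɡ, dz, χ, θ, ʂ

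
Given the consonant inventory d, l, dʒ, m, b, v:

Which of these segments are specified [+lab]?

The [+labial] segments here are /m, b, v/; the remaining /d, l, dʒ/ are [−labial].

m, b, v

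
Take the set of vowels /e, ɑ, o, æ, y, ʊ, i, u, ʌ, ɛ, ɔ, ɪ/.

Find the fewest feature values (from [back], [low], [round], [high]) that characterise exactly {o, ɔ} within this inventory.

[−high, +round]

/o, ɔ/ are all [−high], [+round], and no other segment in the inventory matches both values. Dropping any one of them over-generates: [+round] alone would also admit /y, ʊ, u/; [−high] alone would also admit /e, ɑ, æ, ʌ, …/. No other single listed feature picks out exactly this set either, so fewer than two features will not do.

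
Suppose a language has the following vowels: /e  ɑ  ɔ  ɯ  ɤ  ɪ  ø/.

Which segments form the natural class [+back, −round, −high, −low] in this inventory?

The [+back] segments are /ɑ, ɔ, ɯ, ɤ/.
Among these, [−round] gives /ɑ, ɯ, ɤ/.
Among these, [−high] gives /ɑ, ɤ/.
Within that set, [−low] leaves /ɤ/.

ɤ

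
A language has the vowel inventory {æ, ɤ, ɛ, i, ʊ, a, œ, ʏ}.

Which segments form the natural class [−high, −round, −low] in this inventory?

ɤ, ɛ

Checking each segment against [−high], [−round], [−low]: /ɤ/ (mid back unrounded tense vowel), /ɛ/ (mid front unrounded lax vowel) satisfy every feature; every other segment in the inventory fails at least one.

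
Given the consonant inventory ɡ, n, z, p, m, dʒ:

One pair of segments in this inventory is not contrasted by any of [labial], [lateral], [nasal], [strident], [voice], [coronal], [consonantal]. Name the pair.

/dʒ/ (voiced postalveolar affricate) and /z/ (voiced alveolar fricative) are both [−labial], [−lateral], [−nasal], [+strident], [+voice], [+coronal], [+consonantal], so none of the listed features separates them. (They do differ in [continuant], [anterior] and [distributed], which are not among the given features.) Every other pair in the inventory differs on at least one listed feature.

dʒ, z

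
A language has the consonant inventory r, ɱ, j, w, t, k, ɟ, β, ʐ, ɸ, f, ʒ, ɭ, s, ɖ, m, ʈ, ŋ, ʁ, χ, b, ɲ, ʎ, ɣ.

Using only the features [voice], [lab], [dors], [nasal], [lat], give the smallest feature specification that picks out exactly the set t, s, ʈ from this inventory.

The class [−voice], [−labial], [−dorsal] has exactly /t, s, ʈ/ as its extension in this inventory. No smaller conjunction from the listed features achieves this: [−labial, −dorsal] alone would also admit /r, ʐ, ʒ, ɭ, …/; [−voice, −dorsal] alone would also admit /ɸ, f/; [−voice, −labial] alone would also admit /k, χ/; and checking the remaining two-feature bundles turns up none with this extension.

[−voice, −lab, −dors]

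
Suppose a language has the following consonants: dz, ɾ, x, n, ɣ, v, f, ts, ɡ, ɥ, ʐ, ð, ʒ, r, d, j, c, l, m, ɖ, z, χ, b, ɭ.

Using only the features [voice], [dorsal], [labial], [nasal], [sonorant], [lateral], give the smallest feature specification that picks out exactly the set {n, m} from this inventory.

Every target segment is [+nasal] and no other inventory member is, so one feature is enough.

[+nasal]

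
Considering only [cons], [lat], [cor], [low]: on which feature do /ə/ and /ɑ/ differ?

The two segments share [−consonantal], [−lateral], [−coronal]. The only feature from the list on which they differ: /ə/ is [−low] while /ɑ/ is [+low].

[low]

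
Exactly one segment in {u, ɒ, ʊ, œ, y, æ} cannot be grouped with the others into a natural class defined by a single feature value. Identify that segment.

/œ, ʊ, y, ɒ, u/ are all [+round], but /æ/ (low front unrounded vowel) is [−round]. No other single segment can be removed to leave a set sharing one feature value that the removed segment lacks, so /æ/ is the odd one out.

æ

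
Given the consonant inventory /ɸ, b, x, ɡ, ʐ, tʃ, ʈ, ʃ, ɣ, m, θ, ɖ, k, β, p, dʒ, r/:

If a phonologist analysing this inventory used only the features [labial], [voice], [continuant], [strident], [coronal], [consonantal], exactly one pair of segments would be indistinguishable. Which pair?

b, m

On the given features, /b/ and /m/ have an identical profile: [+labial], [+voice], [−continuant], [−strident], [−coronal], [+consonantal]. No other two segments in the inventory coincide on all 6 features. (They do differ in [sonorant] and [nasal], which are not among the given features.)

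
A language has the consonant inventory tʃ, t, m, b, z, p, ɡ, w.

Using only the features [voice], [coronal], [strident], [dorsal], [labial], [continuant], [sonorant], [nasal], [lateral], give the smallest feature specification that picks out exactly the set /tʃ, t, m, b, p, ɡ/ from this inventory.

[−continuant]

The target set is precisely the extension of [−continuant] in this inventory.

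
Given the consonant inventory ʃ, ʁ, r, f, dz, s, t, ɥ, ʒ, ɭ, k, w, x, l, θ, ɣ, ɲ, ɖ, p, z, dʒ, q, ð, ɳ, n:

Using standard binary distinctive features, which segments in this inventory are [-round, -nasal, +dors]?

ʁ, k, x, ɣ, q

Checking each segment against [-round], [-nasal], [+dorsal]: /ʁ/ (voiced uvular fricative), /k/ (voiceless velar stop), /x/ (voiceless velar fricative), /ɣ/ (voiced velar fricative), /q/ (voiceless uvular stop) satisfy every feature; every other segment in the inventory fails at least one.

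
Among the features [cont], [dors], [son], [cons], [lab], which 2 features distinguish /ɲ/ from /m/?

/ɲ/ is the palatal nasal and /m/ is the bilabial nasal. Both are [−continuant], [+sonorant], [+consonantal]. /ɲ/ is [−labial] while /m/ is [+labial]; /ɲ/ is [+dorsal] while /m/ is [−dorsal], so the distinguishing features are [labial], [dorsal].

[labial], [dorsal]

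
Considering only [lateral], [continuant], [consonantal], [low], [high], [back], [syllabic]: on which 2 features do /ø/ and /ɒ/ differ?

[low], [back]

The two segments share [−lateral], [+continuant], [−consonantal], [−high], [+syllabic]. The only features from the list on which they differ: /ø/ is [−low] while /ɒ/ is [+low]; /ø/ is [−back] while /ɒ/ is [+back].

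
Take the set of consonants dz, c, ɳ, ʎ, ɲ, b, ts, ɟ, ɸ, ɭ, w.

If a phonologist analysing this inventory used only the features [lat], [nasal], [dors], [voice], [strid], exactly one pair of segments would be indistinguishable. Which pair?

Both /ɟ/ and /w/ are [−lateral], [−nasal], [+dorsal], [+voice], [−strident]. Since the list omits [sonorant], [continuant], [labial], [round] and [back] — which do distinguish the voiced palatal stop from the labial-velar glide — this pair collapses; all other pairs remain distinct.

ɟ, w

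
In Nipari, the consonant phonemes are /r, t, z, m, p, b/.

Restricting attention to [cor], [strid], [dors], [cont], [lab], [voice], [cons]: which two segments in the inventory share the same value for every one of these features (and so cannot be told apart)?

m, b

Both /m/ and /b/ are [−coronal], [−strident], [−dorsal], [−continuant], [+labial], [+voice], [+consonantal]. Since the list omits [sonorant] and [nasal] — which do distinguish the bilabial nasal from the voiced bilabial stop — this pair collapses; all other pairs remain distinct.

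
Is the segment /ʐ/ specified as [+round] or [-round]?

/ʐ/ is the voiced retroflex fricative. The feature [round] marks segments produced with lip rounding; /ʐ/ lacks this property, so it is [-round].

[-round]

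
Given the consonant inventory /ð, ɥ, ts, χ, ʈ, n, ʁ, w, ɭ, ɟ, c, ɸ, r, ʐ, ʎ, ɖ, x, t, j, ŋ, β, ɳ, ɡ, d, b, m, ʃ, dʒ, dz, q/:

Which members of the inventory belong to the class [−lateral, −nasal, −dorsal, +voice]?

ð, r, ʐ, ɖ, β, d, b, dʒ, dz

Checking each segment against [−lateral], [−nasal], [−dorsal], [+voice]: /ð/ (voiced dental fricative), /r/ (alveolar trill), /ʐ/ (voiced retroflex fricative), /ɖ/ (voiced retroflex stop), /β/ (voiced bilabial fricative), /d/ (voiced alveolar stop), among others, satisfy every feature; every other segment in the inventory fails at least one.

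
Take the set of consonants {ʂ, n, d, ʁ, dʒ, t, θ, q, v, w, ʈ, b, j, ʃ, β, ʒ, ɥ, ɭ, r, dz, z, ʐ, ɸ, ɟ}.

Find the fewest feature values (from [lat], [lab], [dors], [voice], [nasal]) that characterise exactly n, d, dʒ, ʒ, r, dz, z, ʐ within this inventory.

Every target segment is [+voice], [-lateral], [-labial], [-dorsal]; each remaining inventory member fails at least one of these. Each conjunct is needed — [-lateral, -labial, -dorsal] alone would also admit /ʂ, t, θ, ʈ, …/; [+voice, -labial, -dorsal] alone would also admit /ɭ/; [+voice, -lateral, -dorsal] alone would also admit /v, b, β/; [+voice, -lateral, -labial] alone would also admit /ʁ, j, ɟ/ — and no other combination of three listed features has exactly this extension, so four is the minimum.

[+voice, -lat, -lab, -dors]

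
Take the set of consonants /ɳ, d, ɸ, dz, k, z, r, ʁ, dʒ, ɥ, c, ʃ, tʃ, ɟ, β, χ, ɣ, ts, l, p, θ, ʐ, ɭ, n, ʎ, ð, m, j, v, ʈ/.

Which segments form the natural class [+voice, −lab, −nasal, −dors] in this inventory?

d, dz, z, r, dʒ, l, ʐ, ɭ, ð

The [+voice] segments are /ɳ, d, dz, z, r, ʁ, dʒ, ɥ, ɟ, β, ɣ, l, ʐ, ɭ, n, ʎ, ð, m, j, v/.
Of those, [−labial] gives /ɳ, d, dz, z, r, ʁ, dʒ, ɟ, ɣ, l, ʐ, ɭ, n, ʎ, ð, j/.
Of those, [−nasal] gives /d, dz, z, r, ʁ, dʒ, ɟ, ɣ, l, ʐ, ɭ, ʎ, ð, j/.
Of those, [−dorsal] leaves /d, dz, z, r, dʒ, l, ʐ, ɭ, ð/.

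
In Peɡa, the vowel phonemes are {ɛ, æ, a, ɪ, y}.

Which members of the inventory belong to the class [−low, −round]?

ɛ, ɪ

First, the [−low] segments are /ɛ, ɪ, y/.
Among these, [−round] leaves /ɛ, ɪ/.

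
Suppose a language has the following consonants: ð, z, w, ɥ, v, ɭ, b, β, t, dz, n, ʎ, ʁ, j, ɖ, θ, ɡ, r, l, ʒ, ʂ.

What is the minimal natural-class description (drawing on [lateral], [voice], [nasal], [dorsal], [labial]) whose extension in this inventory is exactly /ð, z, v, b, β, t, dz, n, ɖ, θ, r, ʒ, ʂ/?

The class [−lateral], [−dorsal] has exactly /ð, z, v, b, β, t, dz, n, ɖ, θ, r, ʒ, ʂ/ as its extension in this inventory. No smaller conjunction from the listed features achieves this: [−dorsal] alone would also admit /ɭ, l/; [−lateral] alone would also admit /w, ɥ, ʁ, j, …/; and checking the remaining single features turns up none with this extension.

[−lateral, −dorsal]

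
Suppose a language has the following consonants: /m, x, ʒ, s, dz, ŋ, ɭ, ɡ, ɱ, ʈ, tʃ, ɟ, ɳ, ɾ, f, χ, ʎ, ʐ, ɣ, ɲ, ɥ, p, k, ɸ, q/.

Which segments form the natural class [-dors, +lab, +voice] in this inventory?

The [-dorsal] segments are /m, ʒ, s, dz, ɭ, ɱ, ʈ, tʃ, ɳ, ɾ, f, ʐ, p, ɸ/.
Among these, [+labial] gives /m, ɱ, f, p, ɸ/.
Intersecting with [+voice] leaves /m, ɱ/.

m, ɱ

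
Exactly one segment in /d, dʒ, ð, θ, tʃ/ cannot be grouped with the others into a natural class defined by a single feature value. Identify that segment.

/ð, tʃ, θ, dʒ/ are all [+distributed], but /d/ (voiced alveolar stop) is [−distributed]. No other single segment can be removed to leave a set sharing one feature value that the removed segment lacks, so /d/ is the odd one out.

d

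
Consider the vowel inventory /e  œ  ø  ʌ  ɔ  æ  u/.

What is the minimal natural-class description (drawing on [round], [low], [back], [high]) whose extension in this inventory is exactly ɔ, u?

[+back, +round]

/ɔ, u/ are all [+back], [+round], and no other segment in the inventory matches both values. Dropping any one of them over-generates: [+round] alone would also admit /œ, ø/; [+back] alone would also admit /ʌ/. No other single listed feature picks out exactly this set either, so fewer than two features will not do.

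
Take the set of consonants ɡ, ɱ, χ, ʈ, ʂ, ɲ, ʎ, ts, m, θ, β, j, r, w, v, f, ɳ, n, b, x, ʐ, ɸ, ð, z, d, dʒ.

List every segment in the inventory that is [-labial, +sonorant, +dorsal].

First, the [-labial] segments are /ɡ, χ, ʈ, ʂ, ɲ, ʎ, ts, θ, j, r, ɳ, n, x, ʐ, ð, z, d, dʒ/.
Intersecting with [+sonorant] gives /ɲ, ʎ, j, r, ɳ, n/.
Intersecting with [+dorsal] leaves /ɲ, ʎ, j/.

ɲ, ʎ, j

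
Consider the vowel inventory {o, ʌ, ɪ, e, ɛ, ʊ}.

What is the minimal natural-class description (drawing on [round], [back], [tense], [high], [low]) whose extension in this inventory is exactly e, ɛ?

[-high, -back]

The class [-high], [-back] has exactly /e, ɛ/ as its extension in this inventory. No smaller conjunction from the listed features achieves this: [-back] alone would also admit /ɪ/; [-high] alone would also admit /o, ʌ/; and checking the remaining single features turns up none with this extension.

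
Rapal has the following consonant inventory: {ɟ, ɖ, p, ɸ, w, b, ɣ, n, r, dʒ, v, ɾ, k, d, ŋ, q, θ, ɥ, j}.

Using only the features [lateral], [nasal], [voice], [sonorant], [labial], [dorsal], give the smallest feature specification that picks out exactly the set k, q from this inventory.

[-voice, +dorsal]

Every target segment is [-voice], [+dorsal]; each remaining inventory member fails at least one of these. Each conjunct is needed — [+dorsal] alone would also admit /ɟ, w, ɣ, ŋ, …/; [-voice] alone would also admit /p, ɸ, θ/ — and no other single listed feature has exactly this extension, so two is the minimum.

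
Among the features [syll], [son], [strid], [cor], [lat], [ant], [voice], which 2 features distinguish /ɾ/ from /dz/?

[sonorant], [strident]

The two segments share [−syllabic], [+coronal], [−lateral], [+anterior], [+voice]. The only features from the list on which they differ: /ɾ/ is [+sonorant] while /dz/ is [−sonorant]; /ɾ/ is [−strident] while /dz/ is [+strident].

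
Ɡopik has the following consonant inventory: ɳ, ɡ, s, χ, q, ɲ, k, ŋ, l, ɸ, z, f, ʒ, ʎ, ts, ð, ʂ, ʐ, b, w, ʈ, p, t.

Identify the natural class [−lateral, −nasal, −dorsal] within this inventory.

s, ɸ, z, f, ʒ, ts, ð, ʂ, ʐ, b, ʈ, p, t

Checking each segment against [−lateral], [−nasal], [−dorsal]: /s/ (voiceless alveolar fricative), /ɸ/ (voiceless bilabial fricative), /z/ (voiced alveolar fricative), /f/ (voiceless labiodental fricative), /ʒ/ (voiced postalveolar fricative), /ts/ (voiceless alveolar affricate), among others, satisfy every feature; every other segment in the inventory fails at least one.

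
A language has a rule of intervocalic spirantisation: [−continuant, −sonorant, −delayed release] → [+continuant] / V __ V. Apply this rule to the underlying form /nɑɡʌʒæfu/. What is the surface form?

[nɑɣʌʒæfu]

/ɡ/ satisfies [−continuant, −sonorant, −delayed release] and sits in V __ V. The [+continuant] counterpart of the voiced velar stop is /ɣ/. Other segments in /nɑɡʌʒæfu/ either fail the structural description or are not in the environment, so the surface form is [nɑɣʌʒæfu].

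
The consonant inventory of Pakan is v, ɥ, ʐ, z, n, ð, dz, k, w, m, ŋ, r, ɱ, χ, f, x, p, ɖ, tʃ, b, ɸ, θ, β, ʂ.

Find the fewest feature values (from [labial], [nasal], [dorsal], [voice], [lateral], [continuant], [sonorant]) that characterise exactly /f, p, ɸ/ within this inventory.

[-voice, +labial]

The class [-voice], [+labial] has exactly /f, p, ɸ/ as its extension in this inventory. No smaller conjunction from the listed features achieves this: [+labial] alone would also admit /v, ɥ, w, m, …/; [-voice] alone would also admit /k, χ, x, tʃ, …/; and checking the remaining single features turns up none with this extension.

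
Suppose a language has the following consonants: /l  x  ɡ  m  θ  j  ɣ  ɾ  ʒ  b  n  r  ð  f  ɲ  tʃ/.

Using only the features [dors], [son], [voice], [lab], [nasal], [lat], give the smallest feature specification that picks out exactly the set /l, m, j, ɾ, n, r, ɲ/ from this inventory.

/l, m, j, ɾ, n, r, ɲ/ are exactly the [+sonorant] segments in the inventory, so a single feature suffices.

[+son]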